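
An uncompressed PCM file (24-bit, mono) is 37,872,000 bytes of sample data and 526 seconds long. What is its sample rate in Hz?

Bytes = sample_rate × seconds × bytes_per_sample × channels.
sample_rate = 37,872,000 / (526 × 3 × 1) = 37,872,000 / 1,578 = 24,000 Hz.

24,000 Hz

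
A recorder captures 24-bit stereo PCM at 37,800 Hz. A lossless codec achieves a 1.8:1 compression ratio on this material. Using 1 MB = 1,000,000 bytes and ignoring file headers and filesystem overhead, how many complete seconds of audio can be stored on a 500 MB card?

3,968 seconds

Uncompressed byte rate = 37,800 × 3 × 2 = 226,800 bytes/s.
After 1.8:1 compression, effective rate ≈ 126000 bytes/s.
Capacity = 500 × 1,000,000 = 500,000,000 bytes.
500,000,000 / effective rate ≈ 3968.25 s → 3,968 seconds.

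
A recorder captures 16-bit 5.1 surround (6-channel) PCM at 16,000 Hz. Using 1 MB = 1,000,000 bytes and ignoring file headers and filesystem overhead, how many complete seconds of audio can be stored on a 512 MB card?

Uncompressed byte rate = 16,000 × 2 × 6 = 192,000 bytes/s.
Capacity = 512 × 1,000,000 = 512,000,000 bytes.
512,000,000 / 192,000 ≈ 2666.67 s → 2,666 seconds.

2,666 seconds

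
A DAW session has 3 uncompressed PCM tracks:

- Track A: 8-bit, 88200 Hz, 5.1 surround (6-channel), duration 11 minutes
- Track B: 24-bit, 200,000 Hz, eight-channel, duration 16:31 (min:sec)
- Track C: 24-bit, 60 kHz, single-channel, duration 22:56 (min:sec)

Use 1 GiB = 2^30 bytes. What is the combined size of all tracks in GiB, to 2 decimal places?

4.99 GiB

Track A: 11 minutes = 660 s; 88,200 × 660 × 1 × 6 = 349,272,000 bytes.
Track B: 16:31 (min:sec) = 991 s; 200,000 × 991 × 3 × 8 = 4,756,800,000 bytes.
Track C: 22:56 (min:sec) = 1,376 s; 60,000 × 1,376 × 3 × 1 = 247,680,000 bytes.
Total = 5,353,752,000 bytes = 4.99 GiB.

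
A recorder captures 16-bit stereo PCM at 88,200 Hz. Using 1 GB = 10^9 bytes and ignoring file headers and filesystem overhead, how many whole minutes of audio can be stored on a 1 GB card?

Uncompressed byte rate = 88,200 × 2 × 2 = 352,800 bytes/s.
Capacity = 1 × 1,000,000,000 = 1,000,000,000 bytes.
1,000,000,000 / 352,800 ≈ 2834.47 s → 47 minutes.

47 minutes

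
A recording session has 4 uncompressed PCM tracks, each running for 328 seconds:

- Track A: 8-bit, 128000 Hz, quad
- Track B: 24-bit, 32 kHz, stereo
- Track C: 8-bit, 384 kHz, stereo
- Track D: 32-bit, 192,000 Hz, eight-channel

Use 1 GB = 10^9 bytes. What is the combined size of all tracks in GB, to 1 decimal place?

2.5 GB

Track A: 128,000 × 328 × 1 × 4 = 167,936,000 bytes.
Track B: 32,000 × 328 × 3 × 2 = 62,976,000 bytes.
Track C: 384,000 × 328 × 1 × 2 = 251,904,000 bytes.
Track D: 192,000 × 328 × 4 × 8 = 2,015,232,000 bytes.
Total = 2,498,048,000 bytes = 2.5 GB.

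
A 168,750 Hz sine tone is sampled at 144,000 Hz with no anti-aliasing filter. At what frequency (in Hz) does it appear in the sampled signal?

24,750 Hz

Nyquist = 144,000/2 = 72,000 Hz; 168,750 Hz exceeds it.
Alias = |168,750 − 1×144,000| = |168,750 − 144,000| = 24,750 Hz.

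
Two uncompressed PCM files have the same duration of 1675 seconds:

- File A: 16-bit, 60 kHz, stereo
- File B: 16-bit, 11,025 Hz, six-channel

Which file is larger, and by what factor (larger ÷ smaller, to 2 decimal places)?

File A, by a factor of 1.81

File A: 60,000 × 2 × 2 = 240,000 bytes/s.
File B: 11,025 × 2 × 6 = 132,300 bytes/s.
File A is larger; ratio = 402,000,000 / 221,602,500 = 1.81.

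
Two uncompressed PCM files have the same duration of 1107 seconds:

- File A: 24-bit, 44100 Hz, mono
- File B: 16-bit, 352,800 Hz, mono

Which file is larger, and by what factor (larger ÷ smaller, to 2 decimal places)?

File A: 44,100 × 3 × 1 = 132,300 bytes/s.
File B: 352,800 × 2 × 1 = 705,600 bytes/s.
File B is larger; ratio = 781,099,200 / 146,456,100 = 5.33.

File B, by a factor of 5.33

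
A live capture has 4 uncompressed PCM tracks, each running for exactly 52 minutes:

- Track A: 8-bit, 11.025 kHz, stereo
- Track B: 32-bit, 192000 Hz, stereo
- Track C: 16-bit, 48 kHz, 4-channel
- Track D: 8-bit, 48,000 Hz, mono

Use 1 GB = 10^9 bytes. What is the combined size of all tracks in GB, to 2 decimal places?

exactly 52 minutes = 3,120 s.
Track A: 11,025 × 3,120 × 1 × 2 = 68,796,000 bytes.
Track B: 192,000 × 3,120 × 4 × 2 = 4,792,320,000 bytes.
Track C: 48,000 × 3,120 × 2 × 4 = 1,198,080,000 bytes.
Track D: 48,000 × 3,120 × 1 × 1 = 149,760,000 bytes.
Total = 6,208,956,000 bytes = 6.21 GB.

6.21 GB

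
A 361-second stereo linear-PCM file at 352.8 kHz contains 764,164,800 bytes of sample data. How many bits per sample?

Bytes per sample = 764,164,800 / (352,800 × 361 × 2) = 764,164,800 / 254,721,600 = 3.
Bit depth = 3 × 8 = 24 bits.

24 bits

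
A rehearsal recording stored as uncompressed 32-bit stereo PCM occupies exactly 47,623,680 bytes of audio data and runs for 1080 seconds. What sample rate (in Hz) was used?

5,512 Hz

Bytes = sample_rate × seconds × bytes_per_sample × channels.
sample_rate = 47,623,680 / (1,080 × 4 × 2) = 47,623,680 / 8,640 = 5,512 Hz.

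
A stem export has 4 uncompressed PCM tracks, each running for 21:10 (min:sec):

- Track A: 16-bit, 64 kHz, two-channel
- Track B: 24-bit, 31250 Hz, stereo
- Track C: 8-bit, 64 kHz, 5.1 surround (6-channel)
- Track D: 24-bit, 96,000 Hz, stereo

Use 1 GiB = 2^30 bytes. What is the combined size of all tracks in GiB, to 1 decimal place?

21:10 (min:sec) = 1,270 s.
Track A: 64,000 × 1,270 × 2 × 2 = 325,120,000 bytes.
Track B: 31,250 × 1,270 × 3 × 2 = 238,125,000 bytes.
Track C: 64,000 × 1,270 × 1 × 6 = 487,680,000 bytes.
Track D: 96,000 × 1,270 × 3 × 2 = 731,520,000 bytes.
Total = 1,782,445,000 bytes = 1.7 GiB.

1.7 GiB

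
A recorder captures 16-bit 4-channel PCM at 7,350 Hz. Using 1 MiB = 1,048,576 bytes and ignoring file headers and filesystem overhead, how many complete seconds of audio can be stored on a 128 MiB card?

2,282 seconds

Uncompressed byte rate = 7,350 × 2 × 4 = 58,800 bytes/s.
Capacity = 128 × 1,048,576 = 134,217,728 bytes.
134,217,728 / 58,800 ≈ 2282.61 s → 2,282 seconds.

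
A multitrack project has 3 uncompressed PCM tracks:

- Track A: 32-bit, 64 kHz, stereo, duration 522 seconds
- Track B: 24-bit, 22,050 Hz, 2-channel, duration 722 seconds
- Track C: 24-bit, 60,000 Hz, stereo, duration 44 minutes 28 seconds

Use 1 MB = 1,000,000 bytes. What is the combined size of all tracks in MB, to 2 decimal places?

Track A: 64,000 × 522 × 4 × 2 = 267,264,000 bytes.
Track B: 22,050 × 722 × 3 × 2 = 95,520,600 bytes.
Track C: 44 minutes 28 seconds = 2,668 s; 60,000 × 2,668 × 3 × 2 = 960,480,000 bytes.
Total = 1,323,264,600 bytes = 1323.26 MB.

1323.26 MB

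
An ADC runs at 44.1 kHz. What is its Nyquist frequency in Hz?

22,050 Hz

Nyquist frequency = sample rate / 2 = 44,100 / 2 = 22,050 Hz.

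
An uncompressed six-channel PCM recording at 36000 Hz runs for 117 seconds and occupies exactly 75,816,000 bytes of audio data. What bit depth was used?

Bytes per sample = 75,816,000 / (36,000 × 117 × 6) = 75,816,000 / 25,272,000 = 3.
Bit depth = 3 × 8 = 24 bits.

24 bits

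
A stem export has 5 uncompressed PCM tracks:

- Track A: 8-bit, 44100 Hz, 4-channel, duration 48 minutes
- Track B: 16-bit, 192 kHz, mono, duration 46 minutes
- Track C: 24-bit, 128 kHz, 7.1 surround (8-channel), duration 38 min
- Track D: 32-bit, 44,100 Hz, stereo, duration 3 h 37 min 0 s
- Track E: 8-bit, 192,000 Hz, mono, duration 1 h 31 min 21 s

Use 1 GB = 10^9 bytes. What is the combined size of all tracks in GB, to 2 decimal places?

Track A: 48 minutes = 2,880 s; 44,100 × 2,880 × 1 × 4 = 508,032,000 bytes.
Track B: 46 minutes = 2,760 s; 192,000 × 2,760 × 2 × 1 = 1,059,840,000 bytes.
Track C: 38 min = 2,280 s; 128,000 × 2,280 × 3 × 8 = 7,004,160,000 bytes.
Track D: 3 h 37 min 0 s = 13,020 s; 44,100 × 13,020 × 4 × 2 = 4,593,456,000 bytes.
Track E: 1 h 31 min 21 s = 5,481 s; 192,000 × 5,481 × 1 × 1 = 1,052,352,000 bytes.
Total = 14,217,840,000 bytes = 14.22 GB.

14.22 GB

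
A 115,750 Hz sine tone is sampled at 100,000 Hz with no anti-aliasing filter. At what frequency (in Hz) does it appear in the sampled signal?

Nyquist = 100,000/2 = 50,000 Hz; 115,750 Hz exceeds it.
Alias = |115,750 − 1×100,000| = |115,750 − 100,000| = 15,750 Hz.

15,750 Hz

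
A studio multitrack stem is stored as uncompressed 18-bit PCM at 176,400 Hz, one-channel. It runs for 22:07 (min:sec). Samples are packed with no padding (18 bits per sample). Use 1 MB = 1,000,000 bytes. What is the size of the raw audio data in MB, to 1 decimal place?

Duration = 22:07 (min:sec) = 1,327 s.
Bits = 176,400 × 1,327 × 18 × 1 = 4,213,490,400 bits = 526,686,300 bytes.
526,686,300 / 1,000,000 = 526.7 MB.

526.7 MB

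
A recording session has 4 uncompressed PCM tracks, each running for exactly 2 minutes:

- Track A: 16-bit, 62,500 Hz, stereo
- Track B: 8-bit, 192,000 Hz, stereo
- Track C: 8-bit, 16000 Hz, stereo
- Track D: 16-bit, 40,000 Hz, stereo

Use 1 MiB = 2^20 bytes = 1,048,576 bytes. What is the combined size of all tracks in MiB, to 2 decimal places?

exactly 2 minutes = 120 s.
Track A: 62,500 × 120 × 2 × 2 = 30,000,000 bytes.
Track B: 192,000 × 120 × 1 × 2 = 46,080,000 bytes.
Track C: 16,000 × 120 × 1 × 2 = 3,840,000 bytes.
Track D: 40,000 × 120 × 2 × 2 = 19,200,000 bytes.
Total = 99,120,000 bytes = 94.53 MiB.

94.53 MiB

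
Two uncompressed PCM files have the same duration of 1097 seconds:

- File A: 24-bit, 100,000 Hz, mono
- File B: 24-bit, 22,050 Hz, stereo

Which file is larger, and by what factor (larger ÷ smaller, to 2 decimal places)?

File A, by a factor of 2.27

File A: 100,000 × 3 × 1 = 300,000 bytes/s.
File B: 22,050 × 3 × 2 = 132,300 bytes/s.
File A is larger; ratio = 329,100,000 / 145,133,100 = 2.27.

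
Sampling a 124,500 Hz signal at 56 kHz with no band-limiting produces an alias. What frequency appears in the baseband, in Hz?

12,500 Hz

Nyquist = 56,000/2 = 28,000 Hz; 124,500 Hz exceeds it.
Alias = |124,500 − 2×56,000| = |124,500 − 112,000| = 12,500 Hz.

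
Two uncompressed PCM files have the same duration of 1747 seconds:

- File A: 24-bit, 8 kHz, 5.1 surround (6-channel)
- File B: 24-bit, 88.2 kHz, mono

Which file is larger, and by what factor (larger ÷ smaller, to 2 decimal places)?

File A: 8,000 × 3 × 6 = 144,000 bytes/s.
File B: 88,200 × 3 × 1 = 264,600 bytes/s.
File B is larger; ratio = 462,256,200 / 251,568,000 = 1.84.

File B, by a factor of 1.84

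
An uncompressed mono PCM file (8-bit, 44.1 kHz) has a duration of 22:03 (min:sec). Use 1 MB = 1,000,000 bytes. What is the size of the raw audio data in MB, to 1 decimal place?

58.3 MB

Duration = 22:03 (min:sec) = 1,323 s.
Bytes = 44,100 samples/s × 1,323 s × 1 bytes/sample × 1 ch = 58,344,300 bytes.
58,344,300 / 1,000,000 = 58.3 MB.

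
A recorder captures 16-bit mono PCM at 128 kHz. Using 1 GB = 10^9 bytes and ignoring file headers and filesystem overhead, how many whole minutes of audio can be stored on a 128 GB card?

Uncompressed byte rate = 128,000 × 2 × 1 = 256,000 bytes/s.
Capacity = 128 × 1,000,000,000 = 128,000,000,000 bytes.
128,000,000,000 / 256,000 ≈ 500000 s → 8,333 minutes.

8,333 minutes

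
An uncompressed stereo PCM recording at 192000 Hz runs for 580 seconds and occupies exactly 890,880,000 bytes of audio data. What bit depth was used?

32 bits

Bytes per sample = 890,880,000 / (192,000 × 580 × 2) = 890,880,000 / 222,720,000 = 4.
Bit depth = 4 × 8 = 32 bits.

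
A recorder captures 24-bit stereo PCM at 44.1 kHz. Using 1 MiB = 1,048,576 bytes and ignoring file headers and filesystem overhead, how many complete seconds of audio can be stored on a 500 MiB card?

Uncompressed byte rate = 44,100 × 3 × 2 = 264,600 bytes/s.
Capacity = 500 × 1,048,576 = 524,288,000 bytes.
524,288,000 / 264,600 ≈ 1981.44 s → 1,981 seconds.

1,981 seconds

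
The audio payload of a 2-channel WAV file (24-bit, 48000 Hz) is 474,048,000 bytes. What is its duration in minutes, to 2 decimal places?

Byte rate = 48,000 × 3 × 2 = 288,000 bytes/s.
Duration = 474,048,000 / 288,000 = 1,646 s.
1,646 s / 60 = 27.43 minutes.

27.43 minutes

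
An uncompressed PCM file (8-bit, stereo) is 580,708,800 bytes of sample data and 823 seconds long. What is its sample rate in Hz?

352,800 Hz

Bytes = sample_rate × seconds × bytes_per_sample × channels.
sample_rate = 580,708,800 / (823 × 1 × 2) = 580,708,800 / 1,646 = 352,800 Hz.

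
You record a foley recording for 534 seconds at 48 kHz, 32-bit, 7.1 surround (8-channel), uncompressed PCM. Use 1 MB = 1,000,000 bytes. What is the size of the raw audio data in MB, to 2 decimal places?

820.22 MB

Bytes = 48,000 samples/s × 534 s × 4 bytes/sample × 8 ch = 820,224,000 bytes.
820,224,000 / 1,000,000 = 820.22 MB.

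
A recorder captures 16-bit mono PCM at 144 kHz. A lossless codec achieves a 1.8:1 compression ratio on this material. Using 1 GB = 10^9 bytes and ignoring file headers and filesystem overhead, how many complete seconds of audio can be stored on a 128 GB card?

800,000 seconds

Uncompressed byte rate = 144,000 × 2 × 1 = 288,000 bytes/s.
After 1.8:1 compression, effective rate ≈ 160000 bytes/s.
Capacity = 128 × 1,000,000,000 = 128,000,000,000 bytes.
128,000,000,000 / effective rate ≈ 800000 s → 800,000 seconds.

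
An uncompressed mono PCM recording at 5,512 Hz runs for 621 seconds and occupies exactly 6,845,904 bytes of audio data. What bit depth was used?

Bytes per sample = 6,845,904 / (5,512 × 621 × 1) = 6,845,904 / 3,422,952 = 2.
Bit depth = 2 × 8 = 16 bits.

16 bits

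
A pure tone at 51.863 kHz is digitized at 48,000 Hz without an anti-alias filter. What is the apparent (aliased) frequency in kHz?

Nyquist = 48,000/2 = 24,000 Hz; 51,863 Hz exceeds it.
Alias = |51,863 − 1×48,000| = |51,863 − 48,000| = 3,863 Hz = 3.863 kHz.

3.863 kHz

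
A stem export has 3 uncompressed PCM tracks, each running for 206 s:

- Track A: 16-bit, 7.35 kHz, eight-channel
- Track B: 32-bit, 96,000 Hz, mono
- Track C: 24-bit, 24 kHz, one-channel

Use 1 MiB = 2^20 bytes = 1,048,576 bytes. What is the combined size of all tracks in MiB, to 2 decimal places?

112.69 MiB

Track A: 7,350 × 206 × 2 × 8 = 24,225,600 bytes.
Track B: 96,000 × 206 × 4 × 1 = 79,104,000 bytes.
Track C: 24,000 × 206 × 3 × 1 = 14,832,000 bytes.
Total = 118,161,600 bytes = 112.69 MiB.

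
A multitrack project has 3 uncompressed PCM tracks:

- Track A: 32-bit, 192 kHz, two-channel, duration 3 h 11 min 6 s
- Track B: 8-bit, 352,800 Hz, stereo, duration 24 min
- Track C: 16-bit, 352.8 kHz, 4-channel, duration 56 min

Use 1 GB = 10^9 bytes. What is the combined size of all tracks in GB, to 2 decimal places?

28.11 GB

Track A: 3 h 11 min 6 s = 11,466 s; 192,000 × 11,466 × 4 × 2 = 17,611,776,000 bytes.
Track B: 24 min = 1,440 s; 352,800 × 1,440 × 1 × 2 = 1,016,064,000 bytes.
Track C: 56 min = 3,360 s; 352,800 × 3,360 × 2 × 4 = 9,483,264,000 bytes.
Total = 28,111,104,000 bytes = 28.11 GB.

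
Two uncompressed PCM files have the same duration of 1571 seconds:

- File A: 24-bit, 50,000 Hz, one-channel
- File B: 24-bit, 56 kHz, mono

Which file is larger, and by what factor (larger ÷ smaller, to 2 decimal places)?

File A: 50,000 × 3 × 1 = 150,000 bytes/s.
File B: 56,000 × 3 × 1 = 168,000 bytes/s.
File B is larger; ratio = 263,928,000 / 235,650,000 = 1.12.

File B, by a factor of 1.12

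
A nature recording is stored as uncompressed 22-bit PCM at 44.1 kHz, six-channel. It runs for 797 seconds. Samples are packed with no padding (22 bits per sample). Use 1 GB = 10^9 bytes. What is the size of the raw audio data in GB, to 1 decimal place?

Bits = 44,100 × 797 × 22 × 6 = 4,639,496,400 bits = 579,937,050 bytes.
579,937,050 / 1,000,000,000 = 0.6 GB.

0.6 GB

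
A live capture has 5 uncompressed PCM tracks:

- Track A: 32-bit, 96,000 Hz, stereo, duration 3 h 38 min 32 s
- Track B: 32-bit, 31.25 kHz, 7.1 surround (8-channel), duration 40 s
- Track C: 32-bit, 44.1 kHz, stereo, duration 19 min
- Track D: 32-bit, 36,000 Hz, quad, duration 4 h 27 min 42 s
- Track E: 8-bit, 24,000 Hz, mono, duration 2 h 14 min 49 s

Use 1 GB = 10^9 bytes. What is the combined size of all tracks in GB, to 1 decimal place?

Track A: 3 h 38 min 32 s = 13,112 s; 96,000 × 13,112 × 4 × 2 = 10,070,016,000 bytes.
Track B: 31,250 × 40 × 4 × 8 = 40,000,000 bytes.
Track C: 19 min = 1,140 s; 44,100 × 1,140 × 4 × 2 = 402,192,000 bytes.
Track D: 4 h 27 min 42 s = 16,062 s; 36,000 × 16,062 × 4 × 4 = 9,251,712,000 bytes.
Track E: 2 h 14 min 49 s = 8,089 s; 24,000 × 8,089 × 1 × 1 = 194,136,000 bytes.
Total = 19,958,056,000 bytes = 20.0 GB.

20.0 GB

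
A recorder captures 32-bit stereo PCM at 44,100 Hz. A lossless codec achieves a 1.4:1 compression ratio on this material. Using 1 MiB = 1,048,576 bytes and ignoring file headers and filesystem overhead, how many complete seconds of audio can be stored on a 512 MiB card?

Uncompressed byte rate = 44,100 × 4 × 2 = 352,800 bytes/s.
After 1.4:1 compression, effective rate ≈ 252000 bytes/s.
Capacity = 512 × 1,048,576 = 536,870,912 bytes.
536,870,912 / effective rate ≈ 2130.44 s → 2,130 seconds.

2,130 seconds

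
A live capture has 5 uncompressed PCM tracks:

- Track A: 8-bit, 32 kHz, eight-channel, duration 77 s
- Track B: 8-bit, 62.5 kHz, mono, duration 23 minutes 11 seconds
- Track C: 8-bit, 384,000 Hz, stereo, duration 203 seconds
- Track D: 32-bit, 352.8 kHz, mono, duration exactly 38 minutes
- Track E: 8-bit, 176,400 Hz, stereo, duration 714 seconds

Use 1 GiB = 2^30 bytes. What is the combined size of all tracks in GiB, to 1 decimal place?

3.5 GiB

Track A: 32,000 × 77 × 1 × 8 = 19,712,000 bytes.
Track B: 23 minutes 11 seconds = 1,391 s; 62,500 × 1,391 × 1 × 1 = 86,937,500 bytes.
Track C: 384,000 × 203 × 1 × 2 = 155,904,000 bytes.
Track D: exactly 38 minutes = 2,280 s; 352,800 × 2,280 × 4 × 1 = 3,217,536,000 bytes.
Track E: 176,400 × 714 × 1 × 2 = 251,899,200 bytes.
Total = 3,731,988,700 bytes = 3.5 GiB.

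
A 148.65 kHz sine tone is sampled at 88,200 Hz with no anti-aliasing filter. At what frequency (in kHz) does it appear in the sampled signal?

Nyquist = 88,200/2 = 44,100 Hz; 148,650 Hz exceeds it.
Alias = |148,650 − 2×88,200| = |148,650 − 176,400| = 27,750 Hz = 27.75 kHz.

27.75 kHz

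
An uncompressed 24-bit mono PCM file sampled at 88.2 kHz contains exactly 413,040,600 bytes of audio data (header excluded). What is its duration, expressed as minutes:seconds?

Byte rate = 88,200 × 3 × 1 = 264,600 bytes/s.
Duration = 413,040,600 / 264,600 = 1,561 s.
1,561 s = 26:01.

26:01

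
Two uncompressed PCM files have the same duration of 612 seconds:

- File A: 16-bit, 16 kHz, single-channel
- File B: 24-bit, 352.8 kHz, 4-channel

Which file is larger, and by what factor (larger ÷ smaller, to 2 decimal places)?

File B, by a factor of 132.30

File A: 16,000 × 2 × 1 = 32,000 bytes/s.
File B: 352,800 × 3 × 4 = 4,233,600 bytes/s.
File B is larger; ratio = 2,590,963,200 / 19,584,000 = 132.30.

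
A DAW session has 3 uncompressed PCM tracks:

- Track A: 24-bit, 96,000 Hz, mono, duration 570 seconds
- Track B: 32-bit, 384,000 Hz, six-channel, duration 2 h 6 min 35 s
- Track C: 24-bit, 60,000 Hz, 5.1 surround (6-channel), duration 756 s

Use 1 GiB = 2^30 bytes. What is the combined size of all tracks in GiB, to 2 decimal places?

Track A: 96,000 × 570 × 3 × 1 = 164,160,000 bytes.
Track B: 2 h 6 min 35 s = 7,595 s; 384,000 × 7,595 × 4 × 6 = 69,995,520,000 bytes.
Track C: 60,000 × 756 × 3 × 6 = 816,480,000 bytes.
Total = 70,976,160,000 bytes = 66.10 GiB.

66.10 GiB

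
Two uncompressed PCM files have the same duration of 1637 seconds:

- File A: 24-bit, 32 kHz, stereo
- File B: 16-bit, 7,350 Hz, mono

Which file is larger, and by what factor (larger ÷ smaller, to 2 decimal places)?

File A, by a factor of 13.06

File A: 32,000 × 3 × 2 = 192,000 bytes/s.
File B: 7,350 × 2 × 1 = 14,700 bytes/s.
File A is larger; ratio = 314,304,000 / 24,063,900 = 13.06.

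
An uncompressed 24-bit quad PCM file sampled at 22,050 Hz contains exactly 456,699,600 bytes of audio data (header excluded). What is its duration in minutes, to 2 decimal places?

28.77 minutes

Byte rate = 22,050 × 3 × 4 = 264,600 bytes/s.
Duration = 456,699,600 / 264,600 = 1,726 s.
1,726 s / 60 = 28.77 minutes.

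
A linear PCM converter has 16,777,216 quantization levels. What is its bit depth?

24 bits

log2(16,777,216) = 24.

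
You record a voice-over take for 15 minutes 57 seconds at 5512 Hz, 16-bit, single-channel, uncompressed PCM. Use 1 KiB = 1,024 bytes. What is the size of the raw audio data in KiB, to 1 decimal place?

10302.7 KiB

Duration = 15 minutes 57 seconds = 957 s.
Bytes = 5,512 samples/s × 957 s × 2 bytes/sample × 1 ch = 10,549,968 bytes.
10,549,968 / 1,024 = 10302.7 KiB.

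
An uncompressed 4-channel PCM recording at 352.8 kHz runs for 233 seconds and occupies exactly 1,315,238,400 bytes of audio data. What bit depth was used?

Bytes per sample = 1,315,238,400 / (352,800 × 233 × 4) = 1,315,238,400 / 328,809,600 = 4.
Bit depth = 4 × 8 = 32 bits.

32 bits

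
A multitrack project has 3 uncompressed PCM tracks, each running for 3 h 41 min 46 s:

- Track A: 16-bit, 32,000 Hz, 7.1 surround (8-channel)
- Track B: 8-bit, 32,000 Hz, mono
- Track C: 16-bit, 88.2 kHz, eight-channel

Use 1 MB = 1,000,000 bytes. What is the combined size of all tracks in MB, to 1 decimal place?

3 h 41 min 46 s = 13,306 s.
Track A: 32,000 × 13,306 × 2 × 8 = 6,812,672,000 bytes.
Track B: 32,000 × 13,306 × 1 × 1 = 425,792,000 bytes.
Track C: 88,200 × 13,306 × 2 × 8 = 18,777,427,200 bytes.
Total = 26,015,891,200 bytes = 26015.9 MB.

26015.9 MB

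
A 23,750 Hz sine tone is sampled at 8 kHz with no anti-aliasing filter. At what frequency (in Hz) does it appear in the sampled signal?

250 Hz

Nyquist = 8,000/2 = 4,000 Hz; 23,750 Hz exceeds it.
Alias = |23,750 − 3×8,000| = |23,750 − 24,000| = 250 Hz.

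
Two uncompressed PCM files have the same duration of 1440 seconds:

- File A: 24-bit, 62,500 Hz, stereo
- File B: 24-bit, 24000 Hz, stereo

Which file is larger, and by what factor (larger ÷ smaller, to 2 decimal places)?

File A, by a factor of 2.60

File A: 62,500 × 3 × 2 = 375,000 bytes/s.
File B: 24,000 × 3 × 2 = 144,000 bytes/s.
File A is larger; ratio = 540,000,000 / 207,360,000 = 2.60.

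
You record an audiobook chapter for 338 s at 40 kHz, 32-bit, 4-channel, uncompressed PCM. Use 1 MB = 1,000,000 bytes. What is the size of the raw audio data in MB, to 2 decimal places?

216.32 MB

Bytes = 40,000 samples/s × 338 s × 4 bytes/sample × 4 ch = 216,320,000 bytes.
216,320,000 / 1,000,000 = 216.32 MB.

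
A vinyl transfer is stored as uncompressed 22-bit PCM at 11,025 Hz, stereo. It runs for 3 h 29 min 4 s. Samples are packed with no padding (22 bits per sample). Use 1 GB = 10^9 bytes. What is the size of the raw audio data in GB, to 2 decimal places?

Duration = 3 h 29 min 4 s = 12,544 s.
Bits = 11,025 × 12,544 × 22 × 2 = 6,085,094,400 bits = 760,636,800 bytes.
760,636,800 / 1,000,000,000 = 0.76 GB.

0.76 GB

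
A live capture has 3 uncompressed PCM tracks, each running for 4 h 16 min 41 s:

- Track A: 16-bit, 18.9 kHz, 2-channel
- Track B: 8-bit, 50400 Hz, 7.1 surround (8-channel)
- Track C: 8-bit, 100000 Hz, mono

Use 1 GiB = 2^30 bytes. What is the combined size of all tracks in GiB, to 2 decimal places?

8.30 GiB

4 h 16 min 41 s = 15,401 s.
Track A: 18,900 × 15,401 × 2 × 2 = 1,164,315,600 bytes.
Track B: 50,400 × 15,401 × 1 × 8 = 6,209,683,200 bytes.
Track C: 100,000 × 15,401 × 1 × 1 = 1,540,100,000 bytes.
Total = 8,914,098,800 bytes = 8.30 GiB.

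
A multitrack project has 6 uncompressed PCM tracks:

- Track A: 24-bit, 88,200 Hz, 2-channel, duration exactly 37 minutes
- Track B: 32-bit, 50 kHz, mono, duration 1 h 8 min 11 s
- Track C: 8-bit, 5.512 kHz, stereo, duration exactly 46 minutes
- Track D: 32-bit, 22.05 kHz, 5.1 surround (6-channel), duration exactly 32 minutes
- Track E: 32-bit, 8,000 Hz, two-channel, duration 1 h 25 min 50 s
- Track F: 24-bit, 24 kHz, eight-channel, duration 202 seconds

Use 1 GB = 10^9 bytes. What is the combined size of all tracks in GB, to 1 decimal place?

3.5 GB

Track A: exactly 37 minutes = 2,220 s; 88,200 × 2,220 × 3 × 2 = 1,174,824,000 bytes.
Track B: 1 h 8 min 11 s = 4,091 s; 50,000 × 4,091 × 4 × 1 = 818,200,000 bytes.
Track C: exactly 46 minutes = 2,760 s; 5,512 × 2,760 × 1 × 2 = 30,426,240 bytes.
Track D: exactly 32 minutes = 1,920 s; 22,050 × 1,920 × 4 × 6 = 1,016,064,000 bytes.
Track E: 1 h 25 min 50 s = 5,150 s; 8,000 × 5,150 × 4 × 2 = 329,600,000 bytes.
Track F: 24,000 × 202 × 3 × 8 = 116,352,000 bytes.
Total = 3,485,466,240 bytes = 3.5 GB.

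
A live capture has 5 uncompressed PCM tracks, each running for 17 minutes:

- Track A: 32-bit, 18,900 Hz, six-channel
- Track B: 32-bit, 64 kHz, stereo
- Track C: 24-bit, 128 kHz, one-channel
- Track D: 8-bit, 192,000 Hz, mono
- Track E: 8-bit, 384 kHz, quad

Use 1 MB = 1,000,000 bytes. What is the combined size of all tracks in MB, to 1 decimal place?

3139.2 MB

17 minutes = 1,020 s.
Track A: 18,900 × 1,020 × 4 × 6 = 462,672,000 bytes.
Track B: 64,000 × 1,020 × 4 × 2 = 522,240,000 bytes.
Track C: 128,000 × 1,020 × 3 × 1 = 391,680,000 bytes.
Track D: 192,000 × 1,020 × 1 × 1 = 195,840,000 bytes.
Track E: 384,000 × 1,020 × 1 × 4 = 1,566,720,000 bytes.
Total = 3,139,152,000 bytes = 3139.2 MB.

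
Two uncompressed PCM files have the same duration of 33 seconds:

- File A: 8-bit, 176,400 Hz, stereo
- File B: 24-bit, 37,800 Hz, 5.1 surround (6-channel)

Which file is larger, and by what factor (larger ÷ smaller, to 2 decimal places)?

File B, by a factor of 1.93

File A: 176,400 × 1 × 2 = 352,800 bytes/s.
File B: 37,800 × 3 × 6 = 680,400 bytes/s.
File B is larger; ratio = 22,453,200 / 11,642,400 = 1.93.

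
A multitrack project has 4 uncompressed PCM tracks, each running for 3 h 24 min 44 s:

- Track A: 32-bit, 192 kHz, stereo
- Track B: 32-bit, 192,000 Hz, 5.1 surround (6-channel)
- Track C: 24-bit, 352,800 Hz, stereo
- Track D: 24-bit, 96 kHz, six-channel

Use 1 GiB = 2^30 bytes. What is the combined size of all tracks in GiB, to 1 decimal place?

114.3 GiB

3 h 24 min 44 s = 12,284 s.
Track A: 192,000 × 12,284 × 4 × 2 = 18,868,224,000 bytes.
Track B: 192,000 × 12,284 × 4 × 6 = 56,604,672,000 bytes.
Track C: 352,800 × 12,284 × 3 × 2 = 26,002,771,200 bytes.
Track D: 96,000 × 12,284 × 3 × 6 = 21,226,752,000 bytes.
Total = 122,702,419,200 bytes = 114.3 GiB.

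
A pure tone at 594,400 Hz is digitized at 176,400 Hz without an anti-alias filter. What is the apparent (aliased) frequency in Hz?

65,200 Hz

Nyquist = 176,400/2 = 88,200 Hz; 594,400 Hz exceeds it.
Alias = |594,400 − 3×176,400| = |594,400 − 529,200| = 65,200 Hz.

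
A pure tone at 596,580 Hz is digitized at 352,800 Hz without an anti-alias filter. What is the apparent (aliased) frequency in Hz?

109,020 Hz

Nyquist = 352,800/2 = 176,400 Hz; 596,580 Hz exceeds it.
Alias = |596,580 − 2×352,800| = |596,580 − 705,600| = 109,020 Hz.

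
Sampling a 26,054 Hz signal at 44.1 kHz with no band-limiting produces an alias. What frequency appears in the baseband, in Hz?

18,046 Hz

Nyquist = 44,100/2 = 22,050 Hz; 26,054 Hz exceeds it.
Alias = |26,054 − 1×44,100| = |26,054 − 44,100| = 18,046 Hz.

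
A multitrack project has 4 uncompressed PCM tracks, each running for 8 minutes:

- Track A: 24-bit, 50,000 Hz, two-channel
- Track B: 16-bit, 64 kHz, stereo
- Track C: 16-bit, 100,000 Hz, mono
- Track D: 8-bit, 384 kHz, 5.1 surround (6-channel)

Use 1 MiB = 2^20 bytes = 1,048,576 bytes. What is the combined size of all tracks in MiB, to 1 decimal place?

1400.8 MiB

8 minutes = 480 s.
Track A: 50,000 × 480 × 3 × 2 = 144,000,000 bytes.
Track B: 64,000 × 480 × 2 × 2 = 122,880,000 bytes.
Track C: 100,000 × 480 × 2 × 1 = 96,000,000 bytes.
Track D: 384,000 × 480 × 1 × 6 = 1,105,920,000 bytes.
Total = 1,468,800,000 bytes = 1400.8 MiB.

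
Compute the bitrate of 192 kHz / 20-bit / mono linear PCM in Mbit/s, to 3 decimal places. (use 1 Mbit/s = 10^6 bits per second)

3.840 Mbit/s

Bit rate = 192,000 × 20 × 1 = 3,840,000 bits/s.
= 3.840 Mbit/s.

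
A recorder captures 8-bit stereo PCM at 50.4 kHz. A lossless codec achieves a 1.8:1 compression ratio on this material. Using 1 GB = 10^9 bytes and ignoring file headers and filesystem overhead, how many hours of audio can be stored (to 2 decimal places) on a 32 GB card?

158.73 hours

Uncompressed byte rate = 50,400 × 1 × 2 = 100,800 bytes/s.
After 1.8:1 compression, effective rate ≈ 56000 bytes/s.
Capacity = 32 × 1,000,000,000 = 32,000,000,000 bytes.
32,000,000,000 / effective rate ≈ 571428.57 s → 158.73 hours.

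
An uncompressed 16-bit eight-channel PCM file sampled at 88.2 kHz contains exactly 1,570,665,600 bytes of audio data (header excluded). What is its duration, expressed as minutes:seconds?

18:33

Byte rate = 88,200 × 2 × 8 = 1,411,200 bytes/s.
Duration = 1,570,665,600 / 1,411,200 = 1,113 s.
1,113 s = 18:33.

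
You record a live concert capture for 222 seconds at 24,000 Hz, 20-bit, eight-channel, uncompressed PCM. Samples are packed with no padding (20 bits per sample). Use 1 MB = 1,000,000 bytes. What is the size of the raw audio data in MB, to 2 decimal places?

106.56 MB

Bits = 24,000 × 222 × 20 × 8 = 852,480,000 bits = 106,560,000 bytes.
106,560,000 / 1,000,000 = 106.56 MB.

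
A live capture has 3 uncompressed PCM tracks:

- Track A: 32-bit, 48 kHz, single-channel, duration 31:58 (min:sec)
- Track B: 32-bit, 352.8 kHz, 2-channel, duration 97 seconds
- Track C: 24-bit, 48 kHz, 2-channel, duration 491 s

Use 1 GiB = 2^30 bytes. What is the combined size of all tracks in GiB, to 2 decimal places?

Track A: 31:58 (min:sec) = 1,918 s; 48,000 × 1,918 × 4 × 1 = 368,256,000 bytes.
Track B: 352,800 × 97 × 4 × 2 = 273,772,800 bytes.
Track C: 48,000 × 491 × 3 × 2 = 141,408,000 bytes.
Total = 783,436,800 bytes = 0.73 GiB.

0.73 GiB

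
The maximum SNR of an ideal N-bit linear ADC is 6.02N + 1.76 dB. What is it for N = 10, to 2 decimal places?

61.96 dB

6.02 × 10 + 1.76 = 61.96 dB.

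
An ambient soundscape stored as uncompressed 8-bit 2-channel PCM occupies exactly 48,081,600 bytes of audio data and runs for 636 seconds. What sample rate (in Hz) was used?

37,800 Hz

Bytes = sample_rate × seconds × bytes_per_sample × channels.
sample_rate = 48,081,600 / (636 × 1 × 2) = 48,081,600 / 1,272 = 37,800 Hz.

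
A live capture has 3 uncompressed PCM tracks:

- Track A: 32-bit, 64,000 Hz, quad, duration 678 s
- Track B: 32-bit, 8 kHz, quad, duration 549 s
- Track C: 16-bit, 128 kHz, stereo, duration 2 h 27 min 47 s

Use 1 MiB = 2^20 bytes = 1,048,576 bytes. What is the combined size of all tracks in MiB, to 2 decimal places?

Track A: 64,000 × 678 × 4 × 4 = 694,272,000 bytes.
Track B: 8,000 × 549 × 4 × 4 = 70,272,000 bytes.
Track C: 2 h 27 min 47 s = 8,867 s; 128,000 × 8,867 × 2 × 2 = 4,539,904,000 bytes.
Total = 5,304,448,000 bytes = 5058.72 MiB.

5058.72 MiB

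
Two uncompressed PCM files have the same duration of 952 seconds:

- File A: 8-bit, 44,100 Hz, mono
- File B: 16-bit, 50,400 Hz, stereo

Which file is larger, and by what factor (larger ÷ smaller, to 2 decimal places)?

File A: 44,100 × 1 × 1 = 44,100 bytes/s.
File B: 50,400 × 2 × 2 = 201,600 bytes/s.
File B is larger; ratio = 191,923,200 / 41,983,200 = 4.57.

File B, by a factor of 4.57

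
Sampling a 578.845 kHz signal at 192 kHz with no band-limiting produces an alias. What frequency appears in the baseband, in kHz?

Nyquist = 192,000/2 = 96,000 Hz; 578,845 Hz exceeds it.
Alias = |578,845 − 3×192,000| = |578,845 − 576,000| = 2,845 Hz = 2.845 kHz.

2.845 kHz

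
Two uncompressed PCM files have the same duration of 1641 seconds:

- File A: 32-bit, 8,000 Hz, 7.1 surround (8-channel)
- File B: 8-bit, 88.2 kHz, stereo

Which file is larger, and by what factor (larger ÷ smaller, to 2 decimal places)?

File A, by a factor of 1.45

File A: 8,000 × 4 × 8 = 256,000 bytes/s.
File B: 88,200 × 1 × 2 = 176,400 bytes/s.
File A is larger; ratio = 420,096,000 / 289,472,400 = 1.45.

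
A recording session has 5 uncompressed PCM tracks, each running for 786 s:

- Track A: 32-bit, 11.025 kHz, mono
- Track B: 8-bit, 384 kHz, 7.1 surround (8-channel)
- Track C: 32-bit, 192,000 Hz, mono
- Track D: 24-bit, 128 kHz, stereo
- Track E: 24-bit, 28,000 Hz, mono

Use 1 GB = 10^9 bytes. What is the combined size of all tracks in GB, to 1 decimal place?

3.7 GB

Track A: 11,025 × 786 × 4 × 1 = 34,662,600 bytes.
Track B: 384,000 × 786 × 1 × 8 = 2,414,592,000 bytes.
Track C: 192,000 × 786 × 4 × 1 = 603,648,000 bytes.
Track D: 128,000 × 786 × 3 × 2 = 603,648,000 bytes.
Track E: 28,000 × 786 × 3 × 1 = 66,024,000 bytes.
Total = 3,722,574,600 bytes = 3.7 GB.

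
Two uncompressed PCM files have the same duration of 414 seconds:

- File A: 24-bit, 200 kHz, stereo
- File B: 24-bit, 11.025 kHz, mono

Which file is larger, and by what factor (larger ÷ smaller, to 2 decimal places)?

File A, by a factor of 36.28

File A: 200,000 × 3 × 2 = 1,200,000 bytes/s.
File B: 11,025 × 3 × 1 = 33,075 bytes/s.
File A is larger; ratio = 496,800,000 / 13,693,050 = 36.28.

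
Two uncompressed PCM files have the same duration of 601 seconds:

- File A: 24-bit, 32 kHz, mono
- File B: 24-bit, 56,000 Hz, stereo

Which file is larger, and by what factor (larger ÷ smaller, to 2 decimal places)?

File A: 32,000 × 3 × 1 = 96,000 bytes/s.
File B: 56,000 × 3 × 2 = 336,000 bytes/s.
File B is larger; ratio = 201,936,000 / 57,696,000 = 3.50.

File B, by a factor of 3.50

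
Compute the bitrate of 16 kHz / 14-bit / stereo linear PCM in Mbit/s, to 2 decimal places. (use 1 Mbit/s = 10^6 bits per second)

0.45 Mbit/s

Bit rate = 16,000 × 14 × 2 = 448,000 bits/s.
= 0.45 Mbit/s.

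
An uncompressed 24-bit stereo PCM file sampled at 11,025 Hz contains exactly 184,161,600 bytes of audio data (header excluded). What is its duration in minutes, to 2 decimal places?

Byte rate = 11,025 × 3 × 2 = 66,150 bytes/s.
Duration = 184,161,600 / 66,150 = 2,784 s.
2,784 s / 60 = 46.40 minutes.

46.40 minutes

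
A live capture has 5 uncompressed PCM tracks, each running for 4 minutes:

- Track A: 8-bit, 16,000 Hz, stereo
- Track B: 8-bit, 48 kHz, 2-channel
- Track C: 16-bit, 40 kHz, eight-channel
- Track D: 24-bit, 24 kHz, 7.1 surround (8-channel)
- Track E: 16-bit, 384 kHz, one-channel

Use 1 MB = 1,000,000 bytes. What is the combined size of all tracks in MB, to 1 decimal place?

4 minutes = 240 s.
Track A: 16,000 × 240 × 1 × 2 = 7,680,000 bytes.
Track B: 48,000 × 240 × 1 × 2 = 23,040,000 bytes.
Track C: 40,000 × 240 × 2 × 8 = 153,600,000 bytes.
Track D: 24,000 × 240 × 3 × 8 = 138,240,000 bytes.
Track E: 384,000 × 240 × 2 × 1 = 184,320,000 bytes.
Total = 506,880,000 bytes = 506.9 MB.

506.9 MB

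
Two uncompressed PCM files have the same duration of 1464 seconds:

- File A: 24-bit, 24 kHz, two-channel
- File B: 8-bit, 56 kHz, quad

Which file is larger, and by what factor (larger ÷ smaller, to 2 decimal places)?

File A: 24,000 × 3 × 2 = 144,000 bytes/s.
File B: 56,000 × 1 × 4 = 224,000 bytes/s.
File B is larger; ratio = 327,936,000 / 210,816,000 = 1.56.

File B, by a factor of 1.56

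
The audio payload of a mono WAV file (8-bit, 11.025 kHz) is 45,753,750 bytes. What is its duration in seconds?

4,150 seconds

Byte rate = 11,025 × 1 × 1 = 11,025 bytes/s.
Duration = 45,753,750 / 11,025 = 4,150 s.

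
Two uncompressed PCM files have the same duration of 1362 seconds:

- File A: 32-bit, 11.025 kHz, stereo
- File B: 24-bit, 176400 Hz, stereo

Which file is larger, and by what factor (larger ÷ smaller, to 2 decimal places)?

File A: 11,025 × 4 × 2 = 88,200 bytes/s.
File B: 176,400 × 3 × 2 = 1,058,400 bytes/s.
File B is larger; ratio = 1,441,540,800 / 120,128,400 = 12.00.

File B, by a factor of 12.00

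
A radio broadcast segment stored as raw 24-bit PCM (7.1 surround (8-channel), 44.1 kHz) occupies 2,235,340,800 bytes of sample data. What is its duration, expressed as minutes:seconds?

35:12

Byte rate = 44,100 × 3 × 8 = 1,058,400 bytes/s.
Duration = 2,235,340,800 / 1,058,400 = 2,112 s.
2,112 s = 35:12.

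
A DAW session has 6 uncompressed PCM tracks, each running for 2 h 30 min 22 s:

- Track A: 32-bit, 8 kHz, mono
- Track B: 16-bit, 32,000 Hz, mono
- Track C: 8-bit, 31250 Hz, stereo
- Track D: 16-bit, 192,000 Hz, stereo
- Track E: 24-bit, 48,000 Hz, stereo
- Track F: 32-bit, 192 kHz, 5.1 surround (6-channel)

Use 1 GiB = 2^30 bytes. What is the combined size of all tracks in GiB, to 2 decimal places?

48.92 GiB

2 h 30 min 22 s = 9,022 s.
Track A: 8,000 × 9,022 × 4 × 1 = 288,704,000 bytes.
Track B: 32,000 × 9,022 × 2 × 1 = 577,408,000 bytes.
Track C: 31,250 × 9,022 × 1 × 2 = 563,875,000 bytes.
Track D: 192,000 × 9,022 × 2 × 2 = 6,928,896,000 bytes.
Track E: 48,000 × 9,022 × 3 × 2 = 2,598,336,000 bytes.
Track F: 192,000 × 9,022 × 4 × 6 = 41,573,376,000 bytes.
Total = 52,530,595,000 bytes = 48.92 GiB.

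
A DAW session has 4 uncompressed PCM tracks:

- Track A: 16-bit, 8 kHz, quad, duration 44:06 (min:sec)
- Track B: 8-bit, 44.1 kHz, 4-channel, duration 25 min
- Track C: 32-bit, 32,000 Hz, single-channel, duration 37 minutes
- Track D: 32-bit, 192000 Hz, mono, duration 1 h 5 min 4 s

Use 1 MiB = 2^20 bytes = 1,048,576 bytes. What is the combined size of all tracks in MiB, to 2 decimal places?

Track A: 44:06 (min:sec) = 2,646 s; 8,000 × 2,646 × 2 × 4 = 169,344,000 bytes.
Track B: 25 min = 1,500 s; 44,100 × 1,500 × 1 × 4 = 264,600,000 bytes.
Track C: 37 minutes = 2,220 s; 32,000 × 2,220 × 4 × 1 = 284,160,000 bytes.
Track D: 1 h 5 min 4 s = 3,904 s; 192,000 × 3,904 × 4 × 1 = 2,998,272,000 bytes.
Total = 3,716,376,000 bytes = 3544.21 MiB.

3544.21 MiB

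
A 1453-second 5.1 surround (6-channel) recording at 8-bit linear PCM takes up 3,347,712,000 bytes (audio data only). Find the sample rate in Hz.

384,000 Hz

Bytes = sample_rate × seconds × bytes_per_sample × channels.
sample_rate = 3,347,712,000 / (1,453 × 1 × 6) = 3,347,712,000 / 8,718 = 384,000 Hz.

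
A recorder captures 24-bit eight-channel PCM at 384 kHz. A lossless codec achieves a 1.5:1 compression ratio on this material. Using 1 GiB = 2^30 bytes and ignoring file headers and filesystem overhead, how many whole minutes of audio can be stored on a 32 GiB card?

93 minutes

Uncompressed byte rate = 384,000 × 3 × 8 = 9,216,000 bytes/s.
After 1.5:1 compression, effective rate ≈ 6144000 bytes/s.
Capacity = 32 × 1,073,741,824 = 34,359,738,368 bytes.
34,359,738,368 / effective rate ≈ 5592.41 s → 93 minutes.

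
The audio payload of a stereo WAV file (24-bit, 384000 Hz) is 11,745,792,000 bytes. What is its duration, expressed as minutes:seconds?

84:58

Byte rate = 384,000 × 3 × 2 = 2,304,000 bytes/s.
Duration = 11,745,792,000 / 2,304,000 = 5,098 s.
5,098 s = 84:58.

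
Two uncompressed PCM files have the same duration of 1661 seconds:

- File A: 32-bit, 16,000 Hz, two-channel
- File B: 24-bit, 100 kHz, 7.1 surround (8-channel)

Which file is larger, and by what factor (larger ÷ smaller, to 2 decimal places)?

File B, by a factor of 18.75

File A: 16,000 × 4 × 2 = 128,000 bytes/s.
File B: 100,000 × 3 × 8 = 2,400,000 bytes/s.
File B is larger; ratio = 3,986,400,000 / 212,608,000 = 18.75.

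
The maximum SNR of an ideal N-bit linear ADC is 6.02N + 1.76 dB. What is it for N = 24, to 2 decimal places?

146.24 dB

6.02 × 24 + 1.76 = 146.24 dB.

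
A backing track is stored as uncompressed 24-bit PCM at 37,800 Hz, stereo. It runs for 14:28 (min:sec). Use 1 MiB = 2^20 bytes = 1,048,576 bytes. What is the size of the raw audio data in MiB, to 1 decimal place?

Duration = 14:28 (min:sec) = 868 s.
Bytes = 37,800 samples/s × 868 s × 3 bytes/sample × 2 ch = 196,862,400 bytes.
196,862,400 / 1,048,576 = 187.7 MiB.

187.7 MiB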